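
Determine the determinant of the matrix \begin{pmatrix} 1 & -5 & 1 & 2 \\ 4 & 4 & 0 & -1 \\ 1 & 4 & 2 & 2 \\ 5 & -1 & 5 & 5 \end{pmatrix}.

-84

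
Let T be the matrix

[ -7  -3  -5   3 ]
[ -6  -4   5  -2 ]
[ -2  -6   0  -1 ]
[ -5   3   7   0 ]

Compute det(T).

Expand along row 3 (it has 1 zero):
  + (-2) · M_31   where M_31 = det([-3 -5 3; -4 5 -2; 3 7 0]) = -141
  − (-6) · M_32   where M_32 = det([-7 -5 3; -6 5 -2; -5 7 0]) = -199
  − (-1) · M_34   where M_34 = det([-7 -3 -5; -6 -4 5; -5 3 7]) = 440
det = (+1)·(-2)·(-141) + (-1)·(-6)·(-199) + (-1)·(-1)·(440) = -472

|T| = -472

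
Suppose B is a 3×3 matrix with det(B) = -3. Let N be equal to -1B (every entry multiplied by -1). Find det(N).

For a 3×3 matrix, det(-1B) = (-1)^3·det(B) = -1·det(B).
det(N) = (-1)·(-3) = 3

det(N) = 3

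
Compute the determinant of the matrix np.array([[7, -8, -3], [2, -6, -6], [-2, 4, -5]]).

Expand along column 1:
  + 7 · |-6 -6; 4 -5| = 7·(30 − (-24)) = 378
  − 2 · |-8 -3; 4 -5| = −2·(40 − (-12)) = -104
  + (-2) · |-8 -3; -6 -6| = (-2)·(48 − 18) = -60
Sum: (378) + (-104) + (-60) = 214

214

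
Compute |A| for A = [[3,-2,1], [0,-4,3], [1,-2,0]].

det(A) = 16

Expand along row 2:
  + (-4) · |3 1; 1 0| = (-4)·(0 − 1) = 4
  − 3 · |3 -2; 1 -2| = −3·(-6 − (-2)) = 12
Sum: (4) + (12) = 16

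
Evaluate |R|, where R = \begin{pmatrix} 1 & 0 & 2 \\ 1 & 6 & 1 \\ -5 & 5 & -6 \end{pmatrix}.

29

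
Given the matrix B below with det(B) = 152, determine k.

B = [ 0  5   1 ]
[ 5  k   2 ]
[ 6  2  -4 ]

Expanding along the row containing k, det(B) is linear in k: det(B) = (-6)·k + (170).
Set (-6)·k + (170) = 152  ⇒  (-6)·k = -18  ⇒  k = 3.

3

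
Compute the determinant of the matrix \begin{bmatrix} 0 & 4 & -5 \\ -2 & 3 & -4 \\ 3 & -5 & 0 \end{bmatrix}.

Expand along row 1:
  − 4 · |-2 -4; 3 0| = −4·(0 − (-12)) = -48
  + (-5) · |-2 3; 3 -5| = (-5)·(10 − 9) = -5
Sum: (-48) + (-5) = -53

The determinant is -53.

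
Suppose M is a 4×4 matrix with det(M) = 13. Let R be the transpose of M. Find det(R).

det(Mᵀ) = det(M).
det(R) = (1)·(13) = 13

det(R) = 13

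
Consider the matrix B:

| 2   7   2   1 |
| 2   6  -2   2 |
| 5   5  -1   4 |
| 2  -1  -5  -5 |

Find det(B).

Expand along row 1:
  + (2) · M_11   where M_11 = det([6 -2 2; 5 -1 4; -1 -5 -5]) = 56
  − (7) · M_12   where M_12 = det([2 -2 2; 5 -1 4; 2 -5 -5]) = -62
  + (2) · M_13   where M_13 = det([2 6 2; 5 5 4; 2 -1 -5]) = 126
  − (1) · M_14   where M_14 = det([2 6 -2; 5 5 -1; 2 -1 -5]) = 116
det = (+1)·(2)·(56) + (-1)·(7)·(-62) + (+1)·(2)·(126) + (-1)·(1)·(116) = 682

det(B) = 682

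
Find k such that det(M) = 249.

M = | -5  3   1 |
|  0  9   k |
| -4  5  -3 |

6

Expanding along the column containing k, det(M) is linear in k: det(M) = (13)·k + (171).
Set (13)·k + (171) = 249  ⇒  (13)·k = 78  ⇒  k = 6.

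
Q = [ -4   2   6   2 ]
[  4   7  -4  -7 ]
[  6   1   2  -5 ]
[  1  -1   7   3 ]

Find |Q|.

det(Q) = -1104

Expand along row 1:
  + (-4) · M_11   where M_11 = det([7 -4 -7; 1 2 -5; -1 7 3]) = 216
  − (2) · M_12   where M_12 = det([4 -4 -7; 6 2 -5; 1 7 3]) = -24
  + (6) · M_13   where M_13 = det([4 7 -7; 6 1 -5; 1 -1 3]) = -120
  − (2) · M_14   where M_14 = det([4 7 -4; 6 1 2; 1 -1 7]) = -216
det = (+1)·(-4)·(216) + (-1)·(2)·(-24) + (+1)·(6)·(-120) + (-1)·(2)·(-216) = -1104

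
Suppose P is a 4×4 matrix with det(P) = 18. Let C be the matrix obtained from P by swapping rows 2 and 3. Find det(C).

Swapping two rows multiplies the determinant by −1.
det(C) = (-1)·(18) = -18

|C| = -18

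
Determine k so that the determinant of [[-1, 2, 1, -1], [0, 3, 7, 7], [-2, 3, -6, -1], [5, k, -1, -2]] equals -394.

Expanding along the row containing k, det(M) is linear in k: det(M) = (-63)·k + (-709).
Set (-63)·k + (-709) = -394  ⇒  (-63)·k = 315  ⇒  k = -5.

-5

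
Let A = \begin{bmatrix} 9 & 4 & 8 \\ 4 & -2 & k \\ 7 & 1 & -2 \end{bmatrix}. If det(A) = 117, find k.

-5

Expanding along the row containing k, det(A) is linear in k: det(A) = (19)·k + (212).
Set (19)·k + (212) = 117  ⇒  (19)·k = -95  ⇒  k = -5.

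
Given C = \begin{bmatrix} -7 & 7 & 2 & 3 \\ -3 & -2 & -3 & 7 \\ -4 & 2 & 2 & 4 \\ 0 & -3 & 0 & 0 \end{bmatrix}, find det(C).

Expand along row 4 (it has 3 zeros):
  + (-3) · M_42   where M_42 = det([-7 2 3; -3 -3 7; -4 2 4]) = 96
det = (+1)·(-3)·(96) = -288

-288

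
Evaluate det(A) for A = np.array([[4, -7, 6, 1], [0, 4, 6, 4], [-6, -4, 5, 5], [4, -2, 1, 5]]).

3628

Expand along row 2 (it has 1 zero):
  + (4) · M_22   where M_22 = det([4 6 1; -6 5 5; 4 1 5]) = 354
  − (6) · M_23   where M_23 = det([4 -7 1; -6 -4 5; 4 -2 5]) = -362
  + (4) · M_24   where M_24 = det([4 -7 6; -6 -4 5; 4 -2 1]) = 10
det = (+1)·(4)·(354) + (-1)·(6)·(-362) + (+1)·(4)·(10) = 3628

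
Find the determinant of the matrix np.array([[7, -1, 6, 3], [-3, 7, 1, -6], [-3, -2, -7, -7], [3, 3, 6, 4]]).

Expand along row 1:
  + (7) · M_11   where M_11 = det([7 1 -6; -2 -7 -7; 3 6 4]) = 31
  − (-1) · M_12   where M_12 = det([-3 1 -6; -3 -7 -7; 3 6 4]) = -69
  + (6) · M_13   where M_13 = det([-3 7 -6; -3 -2 -7; 3 3 4]) = -84
  − (3) · M_14   where M_14 = det([-3 7 1; -3 -2 -7; 3 3 6]) = -51
det = (+1)·(7)·(31) + (-1)·(-1)·(-69) + (+1)·(6)·(-84) + (-1)·(3)·(-51) = -203

-203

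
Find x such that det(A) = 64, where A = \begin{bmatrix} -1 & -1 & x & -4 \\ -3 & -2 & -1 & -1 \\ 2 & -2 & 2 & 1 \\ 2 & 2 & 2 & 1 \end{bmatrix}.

x = 1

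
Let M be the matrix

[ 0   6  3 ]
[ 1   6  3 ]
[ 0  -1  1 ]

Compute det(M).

-9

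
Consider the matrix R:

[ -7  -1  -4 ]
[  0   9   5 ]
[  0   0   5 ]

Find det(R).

det(R) = -315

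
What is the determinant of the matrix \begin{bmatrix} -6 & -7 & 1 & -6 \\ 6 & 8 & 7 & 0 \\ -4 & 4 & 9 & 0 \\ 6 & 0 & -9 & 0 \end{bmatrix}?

-1440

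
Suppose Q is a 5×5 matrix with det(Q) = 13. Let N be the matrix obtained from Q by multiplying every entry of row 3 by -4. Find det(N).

Scaling one row by -4 multiplies the determinant by -4.
det(N) = (-4)·(13) = -52

det(N) = -52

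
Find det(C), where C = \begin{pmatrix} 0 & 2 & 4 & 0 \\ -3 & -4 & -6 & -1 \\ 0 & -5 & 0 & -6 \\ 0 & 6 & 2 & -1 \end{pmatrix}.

-420

Expand along column 1 (it has 3 zeros):
  − (-3) · M_21   where M_21 = det([2 4 0; -5 0 -6; 6 2 -1]) = -140
det = (-1)·(-3)·(-140) = -420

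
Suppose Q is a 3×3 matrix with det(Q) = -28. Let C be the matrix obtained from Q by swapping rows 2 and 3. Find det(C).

|C| = 28

Swapping two rows multiplies the determinant by −1.
det(C) = (-1)·(-28) = 28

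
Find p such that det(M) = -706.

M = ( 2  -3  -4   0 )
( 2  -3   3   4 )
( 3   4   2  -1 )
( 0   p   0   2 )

6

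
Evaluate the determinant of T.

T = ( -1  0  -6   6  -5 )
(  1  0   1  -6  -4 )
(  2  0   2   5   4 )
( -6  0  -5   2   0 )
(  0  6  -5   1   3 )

Expand along column 2 (it has 4 zeros):
  − (6) · M_52   where M_52 = det([-1 -6 6 -5; 1 1 -6 -4; 2 2 5 4; -6 -5 2 0]) = -153
det = (-1)·(6)·(-153) = 918

det(T) = 918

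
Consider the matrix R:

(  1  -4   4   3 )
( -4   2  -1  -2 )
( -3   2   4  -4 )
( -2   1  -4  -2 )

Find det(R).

The determinant is 179.

Expand along row 1:
  + (1) · M_11   where M_11 = det([2 -1 -2; 2 4 -4; 1 -4 -2]) = -24
  − (-4) · M_12   where M_12 = det([-4 -1 -2; -3 4 -4; -2 -4 -2]) = 54
  + (4) · M_13   where M_13 = det([-4 2 -2; -3 2 -4; -2 1 -2]) = 2
  − (3) · M_14   where M_14 = det([-4 2 -1; -3 2 4; -2 1 -4]) = 7
det = (+1)·(1)·(-24) + (-1)·(-4)·(54) + (+1)·(4)·(2) + (-1)·(3)·(7) = 179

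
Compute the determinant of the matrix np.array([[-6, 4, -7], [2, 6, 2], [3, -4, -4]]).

Expand along row 1:
  + (-6) · |6 2; -4 -4| = (-6)·(-24 − (-8)) = 96
  − 4 · |2 2; 3 -4| = −4·(-8 − 6) = 56
  + (-7) · |2 6; 3 -4| = (-7)·(-8 − 18) = 182
Sum: (96) + (56) + (182) = 334

334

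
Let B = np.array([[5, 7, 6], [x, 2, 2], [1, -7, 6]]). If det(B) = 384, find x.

-3

Expanding along the row containing x, det(B) is linear in x: det(B) = (-84)·x + (132).
Set (-84)·x + (132) = 384  ⇒  (-84)·x = 252  ⇒  x = -3.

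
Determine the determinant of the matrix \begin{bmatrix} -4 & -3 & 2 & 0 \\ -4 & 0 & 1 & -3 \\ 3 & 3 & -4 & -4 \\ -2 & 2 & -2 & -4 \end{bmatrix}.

58

Expand along row 1 (it has 1 zero):
  + (-4) · M_11   where M_11 = det([0 1 -3; 3 -4 -4; 2 -2 -4]) = -2
  − (-3) · M_12   where M_12 = det([-4 1 -3; 3 -4 -4; -2 -2 -4]) = 30
  + (2) · M_13   where M_13 = det([-4 0 -3; 3 3 -4; -2 2 -4]) = -20
det = (+1)·(-4)·(-2) + (-1)·(-3)·(30) + (+1)·(2)·(-20) = 58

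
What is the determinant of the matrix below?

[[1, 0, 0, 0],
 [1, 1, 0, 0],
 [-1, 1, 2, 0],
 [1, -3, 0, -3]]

The determinant is -6.

The matrix is lower triangular, so the determinant is the product of the diagonal entries:
det = (1) · (1) · (2) · (-3) = -6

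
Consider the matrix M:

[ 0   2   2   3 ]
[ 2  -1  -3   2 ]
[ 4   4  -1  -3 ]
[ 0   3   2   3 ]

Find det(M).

Expand along column 1 (it has 2 zeros):
  − (2) · M_21   where M_21 = det([2 2 3; 4 -1 -3; 3 2 3]) = -3
  + (4) · M_31   where M_31 = det([2 2 3; -1 -3 2; 3 2 3]) = 13
det = (-1)·(2)·(-3) + (+1)·(4)·(13) = 58

|M| = 58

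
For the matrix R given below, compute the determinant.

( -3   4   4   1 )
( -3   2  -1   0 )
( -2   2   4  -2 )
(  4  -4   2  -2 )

Expand along row 2 (it has 1 zero):
  − (-3) · M_21   where M_21 = det([4 4 1; 2 4 -2; -4 2 -2]) = 52
  + (2) · M_22   where M_22 = det([-3 4 1; -2 4 -2; 4 2 -2]) = -56
  − (-1) · M_23   where M_23 = det([-3 4 1; -2 2 -2; 4 -4 -2]) = -12
det = (-1)·(-3)·(52) + (+1)·(2)·(-56) + (-1)·(-1)·(-12) = 32

det(R) = 32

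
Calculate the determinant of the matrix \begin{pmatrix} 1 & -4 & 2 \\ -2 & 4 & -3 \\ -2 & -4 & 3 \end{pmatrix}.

The determinant is -16.

Expand along row 1:
  + 1 · |4 -3; -4 3| = 1·(12 − 12) = 0
  − (-4) · |-2 -3; -2 3| = −(-4)·(-6 − 6) = -48
  + 2 · |-2 4; -2 -4| = 2·(8 − (-8)) = 32
Sum: (0) + (-48) + (32) = -16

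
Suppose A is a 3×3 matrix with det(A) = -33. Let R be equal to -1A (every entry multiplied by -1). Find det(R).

For a 3×3 matrix, det(-1A) = (-1)^3·det(A) = -1·det(A).
det(R) = (-1)·(-33) = 33

The determinant is 33.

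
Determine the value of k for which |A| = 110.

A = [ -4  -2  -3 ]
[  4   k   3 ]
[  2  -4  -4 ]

Expanding along the row containing k, det(A) is linear in k: det(A) = (22)·k + (-44).
Set (22)·k + (-44) = 110  ⇒  (22)·k = 154  ⇒  k = 7.

k = 7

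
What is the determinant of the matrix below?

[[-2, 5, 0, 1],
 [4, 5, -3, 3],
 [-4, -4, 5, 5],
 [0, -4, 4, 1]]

582

Expand along row 1 (it has 1 zero):
  + (-2) · M_11   where M_11 = det([5 -3 3; -4 5 5; -4 4 1]) = -15
  − (5) · M_12   where M_12 = det([4 -3 3; -4 5 5; 0 4 1]) = -120
  − (1) · M_14   where M_14 = det([4 5 -3; -4 -4 5; 0 -4 4]) = 48
det = (+1)·(-2)·(-15) + (-1)·(5)·(-120) + (-1)·(1)·(48) = 582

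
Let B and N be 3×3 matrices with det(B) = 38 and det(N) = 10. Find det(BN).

380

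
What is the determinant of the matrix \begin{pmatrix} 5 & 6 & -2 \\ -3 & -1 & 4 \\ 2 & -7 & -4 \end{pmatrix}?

Expand along column 1:
  + 5 · |-1 4; -7 -4| = 5·(4 − (-28)) = 160
  − (-3) · |6 -2; -7 -4| = −(-3)·(-24 − 14) = -114
  + 2 · |6 -2; -1 4| = 2·(24 − 2) = 44
Sum: (160) + (-114) + (44) = 90

90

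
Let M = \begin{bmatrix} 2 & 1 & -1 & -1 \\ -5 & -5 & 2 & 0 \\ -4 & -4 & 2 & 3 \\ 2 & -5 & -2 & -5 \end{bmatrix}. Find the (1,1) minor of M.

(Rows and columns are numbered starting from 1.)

Delete row 1 and column 1; the remaining 3×3 submatrix is [-5 2 0; -4 2 3; -5 -2 -5].
Its determinant is -50.

The minor is -50.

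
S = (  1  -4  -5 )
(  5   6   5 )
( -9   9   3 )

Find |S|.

Expand along row 1:
  + 1 · |6 5; 9 3| = 1·(18 − 45) = -27
  − (-4) · |5 5; -9 3| = −(-4)·(15 − (-45)) = 240
  + (-5) · |5 6; -9 9| = (-5)·(45 − (-54)) = -495
Sum: (-27) + (240) + (-495) = -282

-282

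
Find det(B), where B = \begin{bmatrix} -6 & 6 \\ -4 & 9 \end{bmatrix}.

-30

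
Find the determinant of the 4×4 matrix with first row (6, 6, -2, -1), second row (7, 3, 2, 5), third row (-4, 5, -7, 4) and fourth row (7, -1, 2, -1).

Expand along row 1:
  + (6) · M_11   where M_11 = det([3 2 5; 5 -7 4; -1 2 -1]) = 14
  − (6) · M_12   where M_12 = det([7 2 5; -4 -7 4; 7 2 -1]) = 246
  + (-2) · M_13   where M_13 = det([7 3 5; -4 5 4; 7 -1 -1]) = -90
  − (-1) · M_14   where M_14 = det([7 3 2; -4 5 -7; 7 -1 2]) = -164
det = (+1)·(6)·(14) + (-1)·(6)·(246) + (+1)·(-2)·(-90) + (-1)·(-1)·(-164) = -1376

-1376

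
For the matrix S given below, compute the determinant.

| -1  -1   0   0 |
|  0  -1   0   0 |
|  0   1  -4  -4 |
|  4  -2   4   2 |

8

S is block lower-triangular with a 2×2 block and a 2×2 block on the diagonal, so its determinant equals the product of the determinants of the diagonal blocks.
det of the 2×2 block = 1
det of the 2×2 block = 8
det = (1)·(8) = 8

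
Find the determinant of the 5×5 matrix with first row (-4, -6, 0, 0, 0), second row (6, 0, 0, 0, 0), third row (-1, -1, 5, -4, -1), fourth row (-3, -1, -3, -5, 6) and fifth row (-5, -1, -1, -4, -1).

The matrix is block lower-triangular with a 2×2 block and a 3×3 block on the diagonal, so its determinant equals the product of the determinants of the diagonal blocks.
det of the 2×2 block = 36
det of the 3×3 block = 174
det = (36)·(174) = 6264

6264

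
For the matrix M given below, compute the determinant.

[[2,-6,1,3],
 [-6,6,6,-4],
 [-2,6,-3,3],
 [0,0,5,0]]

Expand along row 4 (it has 3 zeros):
  − (5) · M_43   where M_43 = det([2 -6 3; -6 6 -4; -2 6 3]) = -144
det = (-1)·(5)·(-144) = 720

|M| = 720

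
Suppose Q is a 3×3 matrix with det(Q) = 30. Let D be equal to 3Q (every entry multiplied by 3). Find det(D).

|D| = 810

For a 3×3 matrix, det(3Q) = 3^3·det(Q) = 27·det(Q).
det(D) = (27)·(30) = 810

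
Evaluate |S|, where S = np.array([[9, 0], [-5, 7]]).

det(S) = 63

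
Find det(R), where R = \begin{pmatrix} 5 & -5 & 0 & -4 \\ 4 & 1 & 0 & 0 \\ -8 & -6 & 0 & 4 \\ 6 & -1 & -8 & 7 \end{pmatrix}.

Expand along column 3 (it has 3 zeros):
  − (-8) · M_43   where M_43 = det([5 -5 -4; 4 1 0; -8 -6 4]) = 164
det = (-1)·(-8)·(164) = 1312

|R| = 1312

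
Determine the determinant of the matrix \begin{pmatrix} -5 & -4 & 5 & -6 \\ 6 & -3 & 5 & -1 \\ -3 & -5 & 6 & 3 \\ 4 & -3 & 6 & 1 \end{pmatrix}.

Expand along row 1:
  + (-5) · M_11   where M_11 = det([-3 5 -1; -5 6 3; -3 6 1]) = 28
  − (-4) · M_12   where M_12 = det([6 5 -1; -3 6 3; 4 6 1]) = 45
  + (5) · M_13   where M_13 = det([6 -3 -1; -3 -5 3; 4 -3 1]) = -50
  − (-6) · M_14   where M_14 = det([6 -3 5; -3 -5 6; 4 -3 6]) = -53
det = (+1)·(-5)·(28) + (-1)·(-4)·(45) + (+1)·(5)·(-50) + (-1)·(-6)·(-53) = -528

-528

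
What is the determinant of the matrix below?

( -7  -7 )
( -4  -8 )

det = (-7)·(-8) − (-7)·(-4) = 56 − 28 = 28

28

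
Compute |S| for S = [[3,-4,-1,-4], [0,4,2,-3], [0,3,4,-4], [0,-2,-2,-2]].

Expand along column 1 (it has 3 zeros):
  + (3) · M_11   where M_11 = det([4 2 -3; 3 4 -4; -2 -2 -2]) = -42
det = (+1)·(3)·(-42) = -126

-126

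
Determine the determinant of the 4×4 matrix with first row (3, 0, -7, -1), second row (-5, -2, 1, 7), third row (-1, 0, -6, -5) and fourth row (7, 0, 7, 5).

Expand along column 2 (it has 3 zeros):
  + (-2) · M_22   where M_22 = det([3 -7 -1; -1 -6 -5; 7 7 5]) = 190
det = (+1)·(-2)·(190) = -380

The determinant is -380.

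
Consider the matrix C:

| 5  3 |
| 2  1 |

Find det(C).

-1

det(C) = 5·1 − 3·2 = 5 − 6 = -1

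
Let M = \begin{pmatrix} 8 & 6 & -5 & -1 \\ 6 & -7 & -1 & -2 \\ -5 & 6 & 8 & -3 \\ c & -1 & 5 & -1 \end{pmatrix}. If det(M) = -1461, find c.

c = 0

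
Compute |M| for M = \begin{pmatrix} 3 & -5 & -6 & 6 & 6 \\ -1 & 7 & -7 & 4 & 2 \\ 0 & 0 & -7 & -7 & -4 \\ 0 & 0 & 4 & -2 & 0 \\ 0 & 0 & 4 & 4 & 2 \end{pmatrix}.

M is block upper-triangular with a 2×2 block and a 3×3 block on the diagonal, so its determinant equals the product of the determinants of the diagonal blocks.
det of the 2×2 block = 16
det of the 3×3 block = -12
det = (16)·(-12) = -192

det(M) = -192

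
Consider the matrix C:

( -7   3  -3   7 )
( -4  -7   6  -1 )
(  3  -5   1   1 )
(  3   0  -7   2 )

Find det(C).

Expand along row 4 (it has 1 zero):
  − (3) · M_41   where M_41 = det([3 -3 7; -7 6 -1; -5 1 1]) = 146
  − (-7) · M_43   where M_43 = det([-7 3 7; -4 -7 -1; 3 -5 1]) = 374
  + (2) · M_44   where M_44 = det([-7 3 -3; -4 -7 6; 3 -5 1]) = -218
det = (-1)·(3)·(146) + (-1)·(-7)·(374) + (+1)·(2)·(-218) = 1744

|C| = 1744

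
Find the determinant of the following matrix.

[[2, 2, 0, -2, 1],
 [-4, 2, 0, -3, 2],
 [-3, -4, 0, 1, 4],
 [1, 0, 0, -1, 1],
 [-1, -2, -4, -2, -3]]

-168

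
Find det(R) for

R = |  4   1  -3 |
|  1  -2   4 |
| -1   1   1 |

|R| = -26

Expand along column 1:
  + 4 · |-2 4; 1 1| = 4·(-2 − 4) = -24
  − 1 · |1 -3; 1 1| = −1·(1 − (-3)) = -4
  + (-1) · |1 -3; -2 4| = (-1)·(4 − 6) = 2
Sum: (-24) + (-4) + (2) = -26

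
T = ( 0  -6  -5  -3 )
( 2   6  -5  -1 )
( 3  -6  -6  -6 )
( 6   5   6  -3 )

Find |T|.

-54

Expand along row 1 (it has 1 zero):
  − (-6) · M_12   where M_12 = det([2 -5 -1; 3 -6 -6; 6 6 -3]) = 189
  + (-5) · M_13   where M_13 = det([2 6 -1; 3 -6 -6; 6 5 -3]) = -117
  − (-3) · M_14   where M_14 = det([2 6 -5; 3 -6 -6; 6 5 6]) = -591
det = (-1)·(-6)·(189) + (+1)·(-5)·(-117) + (-1)·(-3)·(-591) = -54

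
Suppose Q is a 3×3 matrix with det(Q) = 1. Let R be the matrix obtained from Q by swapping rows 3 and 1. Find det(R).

Swapping two rows multiplies the determinant by −1.
det(R) = (-1)·(1) = -1

|R| = -1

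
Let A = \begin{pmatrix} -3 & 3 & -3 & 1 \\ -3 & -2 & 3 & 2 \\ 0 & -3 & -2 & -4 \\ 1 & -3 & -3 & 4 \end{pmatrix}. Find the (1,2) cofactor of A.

Delete row 1 and column 2; the remaining 3×3 submatrix is [-3 3 2; 0 -2 -4; 1 -3 4].
Its determinant is 52.
The cofactor carries sign (−1)^(1+2) = −1, so C_{1,2} = −(52) = -52.

The cofactor is -52.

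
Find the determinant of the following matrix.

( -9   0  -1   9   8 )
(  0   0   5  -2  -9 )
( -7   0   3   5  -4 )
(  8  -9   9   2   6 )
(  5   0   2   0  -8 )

The determinant is 7920.

Expand along column 2 (it has 4 zeros):
  + (-9) · M_42   where M_42 = det([-9 -1 9 8; 0 5 -2 -9; -7 3 5 -4; 5 2 0 -8]) = -880
det = (+1)·(-9)·(-880) = 7920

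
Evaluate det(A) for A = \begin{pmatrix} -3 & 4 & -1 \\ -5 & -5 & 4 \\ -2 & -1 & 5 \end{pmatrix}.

Expand along column 1:
  + (-3) · |-5 4; -1 5| = (-3)·(-25 − (-4)) = 63
  − (-5) · |4 -1; -1 5| = −(-5)·(20 − 1) = 95
  + (-2) · |4 -1; -5 4| = (-2)·(16 − 5) = -22
Sum: (63) + (95) + (-22) = 136

det(A) = 136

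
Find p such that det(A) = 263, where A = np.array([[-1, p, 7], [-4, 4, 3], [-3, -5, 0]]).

p = -6

Expanding along the column containing p, det(A) is linear in p: det(A) = (-9)·p + (209).
Set (-9)·p + (209) = 263  ⇒  (-9)·p = 54  ⇒  p = -6.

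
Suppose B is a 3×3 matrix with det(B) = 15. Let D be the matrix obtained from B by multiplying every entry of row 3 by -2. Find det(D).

Scaling one row by -2 multiplies the determinant by -2.
det(D) = (-2)·(15) = -30

-30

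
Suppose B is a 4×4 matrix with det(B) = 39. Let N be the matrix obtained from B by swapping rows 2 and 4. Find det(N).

|N| = -39

Swapping two rows multiplies the determinant by −1.
det(N) = (-1)·(39) = -39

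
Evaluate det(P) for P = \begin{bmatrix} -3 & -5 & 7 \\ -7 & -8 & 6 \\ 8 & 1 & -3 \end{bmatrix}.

210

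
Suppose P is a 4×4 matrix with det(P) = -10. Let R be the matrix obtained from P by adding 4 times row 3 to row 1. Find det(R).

Adding a multiple of one row to another leaves the determinant unchanged.
det(R) = (1)·(-10) = -10

-10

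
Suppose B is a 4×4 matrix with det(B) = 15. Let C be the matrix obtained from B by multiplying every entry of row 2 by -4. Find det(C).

-60

Scaling one row by -4 multiplies the determinant by -4.
det(C) = (-4)·(15) = -60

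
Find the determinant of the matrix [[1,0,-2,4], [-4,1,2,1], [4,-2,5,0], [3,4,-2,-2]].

Expand along row 1 (it has 1 zero):
  + (1) · M_11   where M_11 = det([1 2 1; -2 5 0; 4 -2 -2]) = -34
  + (-2) · M_13   where M_13 = det([-4 1 1; 4 -2 0; 3 4 -2]) = 14
  − (4) · M_14   where M_14 = det([-4 1 2; 4 -2 5; 3 4 -2]) = 131
det = (+1)·(1)·(-34) + (+1)·(-2)·(14) + (-1)·(4)·(131) = -586

The determinant is -586.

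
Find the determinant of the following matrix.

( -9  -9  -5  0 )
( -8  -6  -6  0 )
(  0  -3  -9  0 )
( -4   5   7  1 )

204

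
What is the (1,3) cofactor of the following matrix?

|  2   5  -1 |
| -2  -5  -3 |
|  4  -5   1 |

The cofactor is 30.

Delete row 1 and column 3; the remaining 2×2 submatrix is [-2 -5; 4 -5].
Its determinant is (-2)·(-5) − (-5)·4 = 30.
The cofactor carries sign (−1)^(1+3) = +1, so C_{1,3} = +(30) = 30.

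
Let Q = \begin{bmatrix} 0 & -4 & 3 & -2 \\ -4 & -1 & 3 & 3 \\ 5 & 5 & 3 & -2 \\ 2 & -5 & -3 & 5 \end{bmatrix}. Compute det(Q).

Expand along row 1 (it has 1 zero):
  − (-4) · M_12   where M_12 = det([-4 3 3; 5 3 -2; 2 -3 5]) = -186
  + (3) · M_13   where M_13 = det([-4 -1 3; 5 5 -2; 2 -5 5]) = -136
  − (-2) · M_14   where M_14 = det([-4 -1 3; 5 5 3; 2 -5 -3]) = -126
det = (-1)·(-4)·(-186) + (+1)·(3)·(-136) + (-1)·(-2)·(-126) = -1404

det(Q) = -1404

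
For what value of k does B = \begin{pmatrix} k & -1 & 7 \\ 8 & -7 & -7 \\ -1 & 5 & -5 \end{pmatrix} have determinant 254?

Expanding along the row containing k, det(B) is linear in k: det(B) = (70)·k + (184).
Set (70)·k + (184) = 254  ⇒  (70)·k = 70  ⇒  k = 1.

k = 1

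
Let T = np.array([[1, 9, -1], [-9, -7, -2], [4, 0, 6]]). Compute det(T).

Expand along column 2:
  − 9 · |-9 -2; 4 6| = −9·(-54 − (-8)) = 414
  + (-7) · |1 -1; 4 6| = (-7)·(6 − (-4)) = -70
Sum: (414) + (-70) = 344

344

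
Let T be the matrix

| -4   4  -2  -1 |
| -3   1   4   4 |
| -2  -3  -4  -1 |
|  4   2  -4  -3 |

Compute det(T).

Expand along row 1:
  + (-4) · M_11   where M_11 = det([1 4 4; -3 -4 -1; 2 -4 -3]) = 44
  − (4) · M_12   where M_12 = det([-3 4 4; -2 -4 -1; 4 -4 -3]) = 32
  + (-2) · M_13   where M_13 = det([-3 1 4; -2 -3 -1; 4 2 -3]) = -11
  − (-1) · M_14   where M_14 = det([-3 1 4; -2 -3 -4; 4 2 -4]) = -52
det = (+1)·(-4)·(44) + (-1)·(4)·(32) + (+1)·(-2)·(-11) + (-1)·(-1)·(-52) = -334

det(T) = -334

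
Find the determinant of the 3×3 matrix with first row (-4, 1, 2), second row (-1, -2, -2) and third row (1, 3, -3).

Expand along column 1:
  + (-4) · |-2 -2; 3 -3| = (-4)·(6 − (-6)) = -48
  − (-1) · |1 2; 3 -3| = −(-1)·(-3 − 6) = -9
  + 1 · |1 2; -2 -2| = 1·(-2 − (-4)) = 2
Sum: (-48) + (-9) + (2) = -55

-55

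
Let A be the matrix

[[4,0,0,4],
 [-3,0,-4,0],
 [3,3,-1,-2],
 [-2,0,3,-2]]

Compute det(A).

|A| = 108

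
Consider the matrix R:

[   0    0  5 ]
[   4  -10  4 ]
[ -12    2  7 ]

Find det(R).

The determinant is -560.

Expand along row 1:
  + 5 · |4 -10; -12 2| = 5·(8 − 120) = -560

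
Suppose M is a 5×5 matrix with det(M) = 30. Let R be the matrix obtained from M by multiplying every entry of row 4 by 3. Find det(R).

|R| = 90

Scaling one row by 3 multiplies the determinant by 3.
det(R) = (3)·(30) = 90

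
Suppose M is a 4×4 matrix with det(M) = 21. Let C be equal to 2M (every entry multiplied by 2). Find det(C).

336

For a 4×4 matrix, det(2M) = 2^4·det(M) = 16·det(M).
det(C) = (16)·(21) = 336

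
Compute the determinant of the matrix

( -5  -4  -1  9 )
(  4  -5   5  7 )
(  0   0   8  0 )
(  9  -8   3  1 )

-2992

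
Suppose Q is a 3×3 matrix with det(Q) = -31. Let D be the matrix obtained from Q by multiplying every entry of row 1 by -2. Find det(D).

62

Scaling one row by -2 multiplies the determinant by -2.
det(D) = (-2)·(-31) = 62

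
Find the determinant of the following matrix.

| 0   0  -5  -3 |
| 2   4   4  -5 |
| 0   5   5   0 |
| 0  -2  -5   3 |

Expand along column 1 (it has 3 zeros):
  − (2) · M_21   where M_21 = det([0 -5 -3; 5 5 0; -2 -5 3]) = 120
det = (-1)·(2)·(120) = -240

-240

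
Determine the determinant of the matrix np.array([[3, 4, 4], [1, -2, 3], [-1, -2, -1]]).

Expand along column 1:
  + 3 · |-2 3; -2 -1| = 3·(2 − (-6)) = 24
  − 1 · |4 4; -2 -1| = −1·(-4 − (-8)) = -4
  + (-1) · |4 4; -2 3| = (-1)·(12 − (-8)) = -20
Sum: (24) + (-4) + (-20) = 0

The determinant is 0.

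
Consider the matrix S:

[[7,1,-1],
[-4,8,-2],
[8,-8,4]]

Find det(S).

|S| = 144

Expand along column 1:
  + 7 · |8 -2; -8 4| = 7·(32 − 16) = 112
  − (-4) · |1 -1; -8 4| = −(-4)·(4 − 8) = -16
  + 8 · |1 -1; 8 -2| = 8·(-2 − (-8)) = 48
Sum: (112) + (-16) + (48) = 144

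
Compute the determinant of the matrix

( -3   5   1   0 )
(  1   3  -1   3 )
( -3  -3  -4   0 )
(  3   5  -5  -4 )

-1082

Expand along column 4 (it has 2 zeros):
  + (3) · M_24   where M_24 = det([-3 5 1; -3 -3 -4; 3 5 -5]) = -246
  + (-4) · M_44   where M_44 = det([-3 5 1; 1 3 -1; -3 -3 -4]) = 86
det = (+1)·(3)·(-246) + (+1)·(-4)·(86) = -1082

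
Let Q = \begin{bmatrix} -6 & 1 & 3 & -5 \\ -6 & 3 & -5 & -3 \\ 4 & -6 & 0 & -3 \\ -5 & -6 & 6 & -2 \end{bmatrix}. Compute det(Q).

det(Q) = 2374

Expand along row 3 (it has 1 zero):
  + (4) · M_31   where M_31 = det([1 3 -5; 3 -5 -3; -6 6 -2]) = 160
  − (-6) · M_32   where M_32 = det([-6 3 -5; -6 -5 -3; -5 6 -2]) = 146
  − (-3) · M_34   where M_34 = det([-6 1 3; -6 3 -5; -5 -6 6]) = 286
det = (+1)·(4)·(160) + (-1)·(-6)·(146) + (-1)·(-3)·(286) = 2374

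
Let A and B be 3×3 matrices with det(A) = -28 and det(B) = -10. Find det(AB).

280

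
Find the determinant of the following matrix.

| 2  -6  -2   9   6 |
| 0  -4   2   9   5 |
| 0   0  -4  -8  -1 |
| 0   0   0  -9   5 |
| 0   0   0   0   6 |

The matrix is upper triangular, so the determinant is the product of the diagonal entries:
det = (2) · (-4) · (-4) · (-9) · (6) = -1728

The determinant is -1728.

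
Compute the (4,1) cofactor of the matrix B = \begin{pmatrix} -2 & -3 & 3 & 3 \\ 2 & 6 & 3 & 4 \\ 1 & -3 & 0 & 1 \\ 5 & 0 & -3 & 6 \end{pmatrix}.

36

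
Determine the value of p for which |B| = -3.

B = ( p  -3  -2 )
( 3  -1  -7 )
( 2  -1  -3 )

Expanding along the column containing p, det(B) is linear in p: det(B) = (-4)·p + (17).
Set (-4)·p + (17) = -3  ⇒  (-4)·p = -20  ⇒  p = 5.

p = 5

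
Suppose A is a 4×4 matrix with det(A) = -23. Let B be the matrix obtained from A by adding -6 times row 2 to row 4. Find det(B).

Adding a multiple of one row to another leaves the determinant unchanged.
det(B) = (1)·(-23) = -23

det(B) = -23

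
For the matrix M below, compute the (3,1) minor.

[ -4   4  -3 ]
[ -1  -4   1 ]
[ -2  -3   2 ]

Delete row 3 and column 1; the remaining 2×2 submatrix is [4 -3; -4 1].
Its determinant is 4·1 − (-3)·(-4) = -8.

The minor is -8.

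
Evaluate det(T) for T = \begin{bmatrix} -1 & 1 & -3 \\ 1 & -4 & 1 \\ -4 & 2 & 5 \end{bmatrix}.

55

Expand along row 1:
  + (-1) · |-4 1; 2 5| = (-1)·(-20 − 2) = 22
  − 1 · |1 1; -4 5| = −1·(5 − (-4)) = -9
  + (-3) · |1 -4; -4 2| = (-3)·(2 − 16) = 42
Sum: (22) + (-9) + (42) = 55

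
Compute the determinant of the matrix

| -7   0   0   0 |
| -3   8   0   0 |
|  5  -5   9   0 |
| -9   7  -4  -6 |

The determinant is 3024.

The matrix is lower triangular, so the determinant is the product of the diagonal entries:
det = (-7) · (8) · (9) · (-6) = 3024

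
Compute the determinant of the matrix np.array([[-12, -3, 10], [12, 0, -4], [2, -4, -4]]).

Expand along column 2:
  − (-3) · |12 -4; 2 -4| = −(-3)·(-48 − (-8)) = -120
  − (-4) · |-12 10; 12 -4| = −(-4)·(48 − 120) = -288
Sum: (-120) + (-288) = -408

-408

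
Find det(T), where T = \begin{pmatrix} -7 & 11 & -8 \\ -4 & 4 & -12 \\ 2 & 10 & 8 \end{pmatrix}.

|T| = -592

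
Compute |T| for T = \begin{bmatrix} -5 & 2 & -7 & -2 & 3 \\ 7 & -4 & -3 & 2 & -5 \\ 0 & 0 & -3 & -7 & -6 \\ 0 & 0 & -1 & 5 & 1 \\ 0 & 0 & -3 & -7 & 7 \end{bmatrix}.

-1716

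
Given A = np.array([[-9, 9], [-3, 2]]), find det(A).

det(A) = (-9)·2 − 9·(-3) = -18 − (-27) = 9

det(A) = 9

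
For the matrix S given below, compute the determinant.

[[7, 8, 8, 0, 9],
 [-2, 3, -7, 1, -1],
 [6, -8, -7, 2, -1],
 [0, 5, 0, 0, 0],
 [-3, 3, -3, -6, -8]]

Expand along row 4 (it has 4 zeros):
  + (5) · M_42   where M_42 = det([7 8 0 9; -2 -7 1 -1; 6 -7 2 -1; -3 -3 -6 -8]) = 2476
det = (+1)·(5)·(2476) = 12380

The determinant is 12380.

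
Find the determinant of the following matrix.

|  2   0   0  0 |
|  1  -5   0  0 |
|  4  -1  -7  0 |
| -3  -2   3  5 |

350

The matrix is lower triangular, so the determinant is the product of the diagonal entries:
det = (2) · (-5) · (-7) · (5) = 350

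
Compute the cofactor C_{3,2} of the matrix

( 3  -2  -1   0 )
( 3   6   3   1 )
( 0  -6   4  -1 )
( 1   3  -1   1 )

The cofactor is -14.

Delete row 3 and column 2; the remaining 3×3 submatrix is [3 -1 0; 3 3 1; 1 -1 1].
Its determinant is 14.
The cofactor carries sign (−1)^(3+2) = −1, so C_{3,2} = −(14) = -14.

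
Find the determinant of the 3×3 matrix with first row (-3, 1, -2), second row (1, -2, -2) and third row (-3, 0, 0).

Expand along row 3:
  + (-3) · |1 -2; -2 -2| = (-3)·(-2 − 4) = 18

The determinant is 18.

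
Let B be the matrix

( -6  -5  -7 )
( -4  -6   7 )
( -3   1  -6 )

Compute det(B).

Expand along column 1:
  + (-6) · |-6 7; 1 -6| = (-6)·(36 − 7) = -174
  − (-4) · |-5 -7; 1 -6| = −(-4)·(30 − (-7)) = 148
  + (-3) · |-5 -7; -6 7| = (-3)·(-35 − 42) = 231
Sum: (-174) + (148) + (231) = 205

|B| = 205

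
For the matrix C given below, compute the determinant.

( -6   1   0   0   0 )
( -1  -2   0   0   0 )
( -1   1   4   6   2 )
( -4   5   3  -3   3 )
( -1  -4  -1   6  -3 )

390

C is block lower-triangular with a 2×2 block and a 3×3 block on the diagonal, so its determinant equals the product of the determinants of the diagonal blocks.
det of the 2×2 block = 13
det of the 3×3 block = 30
det = (13)·(30) = 390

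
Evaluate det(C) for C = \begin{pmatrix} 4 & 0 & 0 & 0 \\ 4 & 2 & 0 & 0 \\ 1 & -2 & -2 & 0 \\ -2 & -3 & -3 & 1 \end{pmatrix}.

-16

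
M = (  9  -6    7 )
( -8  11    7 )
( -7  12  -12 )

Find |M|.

Expand along row 1:
  + 9 · |11 7; 12 -12| = 9·(-132 − 84) = -1944
  − (-6) · |-8 7; -7 -12| = −(-6)·(96 − (-49)) = 870
  + 7 · |-8 11; -7 12| = 7·(-96 − (-77)) = -133
Sum: (-1944) + (870) + (-133) = -1207

-1207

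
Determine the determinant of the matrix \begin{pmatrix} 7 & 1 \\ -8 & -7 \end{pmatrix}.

det = 7·(-7) − 1·(-8) = -49 − (-8) = -41

-41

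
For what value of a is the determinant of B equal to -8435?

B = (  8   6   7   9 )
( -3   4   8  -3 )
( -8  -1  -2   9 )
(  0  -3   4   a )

a = 2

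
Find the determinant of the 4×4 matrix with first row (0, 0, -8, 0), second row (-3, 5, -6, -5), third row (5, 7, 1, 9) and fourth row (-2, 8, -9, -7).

The determinant is -1424.

Expand along row 1 (it has 3 zeros):
  + (-8) · M_13   where M_13 = det([-3 5 -5; 5 7 9; -2 8 -7]) = 178
det = (+1)·(-8)·(178) = -1424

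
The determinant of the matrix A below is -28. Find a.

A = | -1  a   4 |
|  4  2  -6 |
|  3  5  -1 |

a = 4

Expanding along the row containing a, det(A) is linear in a: det(A) = (-14)·a + (28).
Set (-14)·a + (28) = -28  ⇒  (-14)·a = -56  ⇒  a = 4.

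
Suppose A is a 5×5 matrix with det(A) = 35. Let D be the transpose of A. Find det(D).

|D| = 35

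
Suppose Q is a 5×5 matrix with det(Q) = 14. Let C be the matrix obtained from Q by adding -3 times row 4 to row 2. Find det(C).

|C| = 14

Adding a multiple of one row to another leaves the determinant unchanged.
det(C) = (1)·(14) = 14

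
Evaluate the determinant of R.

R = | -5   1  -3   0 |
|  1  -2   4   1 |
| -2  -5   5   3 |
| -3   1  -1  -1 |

Expand along row 1 (it has 1 zero):
  + (-5) · M_11   where M_11 = det([-2 4 1; -5 5 3; 1 -1 -1]) = -4
  − (1) · M_12   where M_12 = det([1 4 1; -2 5 3; -3 -1 -1]) = -29
  + (-3) · M_13   where M_13 = det([1 -2 1; -2 -5 3; -3 1 -1]) = 7
det = (+1)·(-5)·(-4) + (-1)·(1)·(-29) + (+1)·(-3)·(7) = 28

28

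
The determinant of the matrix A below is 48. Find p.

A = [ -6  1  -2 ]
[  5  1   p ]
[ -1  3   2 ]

Expanding along the column containing p, det(A) is linear in p: det(A) = (17)·p + (-54).
Set (17)·p + (-54) = 48  ⇒  (17)·p = 102  ⇒  p = 6.

p = 6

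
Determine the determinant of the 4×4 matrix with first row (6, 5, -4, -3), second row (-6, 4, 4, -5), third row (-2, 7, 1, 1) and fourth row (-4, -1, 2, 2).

240

Expand along row 1:
  + (6) · M_11   where M_11 = det([4 4 -5; 7 1 1; -1 2 2]) = -135
  − (5) · M_12   where M_12 = det([-6 4 -5; -2 1 1; -4 2 2]) = 0
  + (-4) · M_13   where M_13 = det([-6 4 -5; -2 7 1; -4 -1 2]) = -240
  − (-3) · M_14   where M_14 = det([-6 4 4; -2 7 1; -4 -1 2]) = 30
det = (+1)·(6)·(-135) + (-1)·(5)·(0) + (+1)·(-4)·(-240) + (-1)·(-3)·(30) = 240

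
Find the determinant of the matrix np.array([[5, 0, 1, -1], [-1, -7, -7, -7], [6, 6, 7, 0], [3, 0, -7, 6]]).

The determinant is 1329.

Expand along column 2 (it has 2 zeros):
  + (-7) · M_22   where M_22 = det([5 1 -1; 6 7 0; 3 -7 6]) = 237
  − (6) · M_32   where M_32 = det([5 1 -1; -1 -7 -7; 3 -7 6]) = -498
det = (+1)·(-7)·(237) + (-1)·(6)·(-498) = 1329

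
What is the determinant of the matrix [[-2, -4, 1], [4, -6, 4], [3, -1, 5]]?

The determinant is 98.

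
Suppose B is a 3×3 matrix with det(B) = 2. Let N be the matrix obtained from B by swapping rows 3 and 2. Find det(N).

The determinant is -2.

Swapping two rows multiplies the determinant by −1.
det(N) = (-1)·(2) = -2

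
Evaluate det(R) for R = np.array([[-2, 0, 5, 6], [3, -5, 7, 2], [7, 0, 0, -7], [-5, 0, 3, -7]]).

Expand along column 2 (it has 3 zeros):
  + (-5) · M_22   where M_22 = det([-2 5 6; 7 0 -7; -5 3 -7]) = 504
det = (+1)·(-5)·(504) = -2520

det(R) = -2520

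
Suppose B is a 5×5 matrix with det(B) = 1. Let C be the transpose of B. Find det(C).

1

det(Bᵀ) = det(B).
det(C) = (1)·(1) = 1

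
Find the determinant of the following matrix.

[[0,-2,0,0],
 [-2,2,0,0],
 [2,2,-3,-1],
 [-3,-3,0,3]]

The matrix is block lower-triangular with a 2×2 block and a 2×2 block on the diagonal, so its determinant equals the product of the determinants of the diagonal blocks.
det of the 2×2 block = -4
det of the 2×2 block = -9
det = (-4)·(-9) = 36

The determinant is 36.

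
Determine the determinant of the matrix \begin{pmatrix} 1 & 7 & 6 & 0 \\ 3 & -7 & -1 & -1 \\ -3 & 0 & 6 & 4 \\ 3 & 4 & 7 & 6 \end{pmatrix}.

The determinant is -1755.

Expand along row 1 (it has 1 zero):
  + (1) · M_11   where M_11 = det([-7 -1 -1; 0 6 4; 4 7 6]) = -48
  − (7) · M_12   where M_12 = det([3 -1 -1; -3 6 4; 3 7 6]) = 33
  + (6) · M_13   where M_13 = det([3 -7 -1; -3 0 4; 3 4 6]) = -246
det = (+1)·(1)·(-48) + (-1)·(7)·(33) + (+1)·(6)·(-246) = -1755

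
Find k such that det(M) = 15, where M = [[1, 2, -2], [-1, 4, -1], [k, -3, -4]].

8

Expanding along the column containing k, det(M) is linear in k: det(M) = (6)·k + (-33).
Set (6)·k + (-33) = 15  ⇒  (6)·k = 48  ⇒  k = 8.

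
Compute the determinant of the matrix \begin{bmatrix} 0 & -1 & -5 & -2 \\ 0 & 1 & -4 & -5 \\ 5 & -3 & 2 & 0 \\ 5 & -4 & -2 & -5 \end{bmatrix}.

The determinant is -170.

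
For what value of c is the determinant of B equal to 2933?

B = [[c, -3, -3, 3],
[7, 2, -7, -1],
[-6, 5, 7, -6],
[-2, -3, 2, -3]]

Expanding along the column containing c, det(B) is linear in c: det(B) = (-280)·c + (693).
Set (-280)·c + (693) = 2933  ⇒  (-280)·c = 2240  ⇒  c = -8.

c = -8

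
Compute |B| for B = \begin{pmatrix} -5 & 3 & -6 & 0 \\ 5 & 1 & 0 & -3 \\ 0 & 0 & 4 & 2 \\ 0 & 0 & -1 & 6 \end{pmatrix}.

|B| = -520

B is block upper-triangular with a 2×2 block and a 2×2 block on the diagonal, so its determinant equals the product of the determinants of the diagonal blocks.
det of the 2×2 block = -20
det of the 2×2 block = 26
det = (-20)·(26) = -520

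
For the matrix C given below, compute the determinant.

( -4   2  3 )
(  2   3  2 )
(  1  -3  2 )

-79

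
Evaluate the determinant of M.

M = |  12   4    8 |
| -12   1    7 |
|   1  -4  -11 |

80

Expand along column 1:
  + 12 · |1 7; -4 -11| = 12·(-11 − (-28)) = 204
  − (-12) · |4 8; -4 -11| = −(-12)·(-44 − (-32)) = -144
  + 1 · |4 8; 1 7| = 1·(28 − 8) = 20
Sum: (204) + (-144) + (20) = 80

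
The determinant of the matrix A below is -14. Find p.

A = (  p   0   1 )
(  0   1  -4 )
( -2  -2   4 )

Expanding along the column containing p, det(A) is linear in p: det(A) = (-4)·p + (2).
Set (-4)·p + (2) = -14  ⇒  (-4)·p = -16  ⇒  p = 4.

4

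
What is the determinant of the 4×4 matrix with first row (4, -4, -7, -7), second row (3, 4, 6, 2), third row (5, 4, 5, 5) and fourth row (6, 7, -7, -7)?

The determinant is 2356.

Expand along row 1:
  + (4) · M_11   where M_11 = det([4 6 2; 4 5 5; 7 -7 -7]) = 252
  − (-4) · M_12   where M_12 = det([3 6 2; 5 5 5; 6 -7 -7]) = 260
  + (-7) · M_13   where M_13 = det([3 4 2; 5 4 5; 6 7 -7]) = 93
  − (-7) · M_14   where M_14 = det([3 4 6; 5 4 5; 6 7 -7]) = 137
det = (+1)·(4)·(252) + (-1)·(-4)·(260) + (+1)·(-7)·(93) + (-1)·(-7)·(137) = 2356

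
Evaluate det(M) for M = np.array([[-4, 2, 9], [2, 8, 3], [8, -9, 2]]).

Expand along row 1:
  + (-4) · |8 3; -9 2| = (-4)·(16 − (-27)) = -172
  − 2 · |2 3; 8 2| = −2·(4 − 24) = 40
  + 9 · |2 8; 8 -9| = 9·(-18 − 64) = -738
Sum: (-172) + (40) + (-738) = -870

The determinant is -870.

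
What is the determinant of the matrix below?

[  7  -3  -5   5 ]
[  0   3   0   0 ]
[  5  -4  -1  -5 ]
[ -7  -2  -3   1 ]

The determinant is -1116.

Expand along row 2 (it has 3 zeros):
  + (3) · M_22   where M_22 = det([7 -5 5; 5 -1 -5; -7 -3 1]) = -372
det = (+1)·(3)·(-372) = -1116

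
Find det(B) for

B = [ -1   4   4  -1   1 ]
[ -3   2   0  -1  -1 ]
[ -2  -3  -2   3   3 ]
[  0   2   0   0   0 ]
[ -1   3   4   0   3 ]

The determinant is 56.

Expand along row 4 (it has 4 zeros):
  + (2) · M_42   where M_42 = det([-1 4 -1 1; -3 0 -1 -1; -2 -2 3 3; -1 4 0 3]) = 28
det = (+1)·(2)·(28) = 56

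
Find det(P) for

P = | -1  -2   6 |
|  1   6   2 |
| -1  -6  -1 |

Expand along column 1:
  + (-1) · |6 2; -6 -1| = (-1)·(-6 − (-12)) = -6
  − 1 · |-2 6; -6 -1| = −1·(2 − (-36)) = -38
  + (-1) · |-2 6; 6 2| = (-1)·(-4 − 36) = 40
Sum: (-6) + (-38) + (40) = -4

The determinant is -4.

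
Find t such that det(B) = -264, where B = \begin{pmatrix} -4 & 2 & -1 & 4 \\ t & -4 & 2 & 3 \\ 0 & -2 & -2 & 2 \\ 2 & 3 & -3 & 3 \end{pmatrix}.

-3

Expanding along the row containing t, det(B) is linear in t: det(B) = (-36)·t + (-372).
Set (-36)·t + (-372) = -264  ⇒  (-36)·t = 108  ⇒  t = -3.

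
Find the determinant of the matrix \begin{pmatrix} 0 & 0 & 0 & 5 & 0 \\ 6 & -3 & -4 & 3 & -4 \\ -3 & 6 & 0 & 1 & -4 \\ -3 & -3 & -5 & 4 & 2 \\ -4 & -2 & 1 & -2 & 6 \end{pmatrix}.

The determinant is 360.

Expand along row 1 (it has 4 zeros):
  − (5) · M_14   where M_14 = det([6 -3 -4 -4; -3 6 0 -4; -3 -3 -5 2; -4 -2 1 6]) = -72
det = (-1)·(5)·(-72) = 360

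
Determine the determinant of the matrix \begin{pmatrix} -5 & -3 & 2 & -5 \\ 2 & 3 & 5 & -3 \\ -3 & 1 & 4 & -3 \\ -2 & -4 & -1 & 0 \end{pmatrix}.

Expand along row 4 (it has 1 zero):
  − (-2) · M_41   where M_41 = det([-3 2 -5; 3 5 -3; 1 4 -3]) = -14
  + (-4) · M_42   where M_42 = det([-5 2 -5; 2 5 -3; -3 4 -3]) = -70
  − (-1) · M_43   where M_43 = det([-5 -3 -5; 2 3 -3; -3 1 -3]) = -70
det = (-1)·(-2)·(-14) + (+1)·(-4)·(-70) + (-1)·(-1)·(-70) = 182

182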